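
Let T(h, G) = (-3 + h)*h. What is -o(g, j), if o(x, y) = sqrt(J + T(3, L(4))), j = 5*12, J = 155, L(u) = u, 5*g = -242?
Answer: -sqrt(155) ≈ -12.450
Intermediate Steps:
g = -242/5 (g = (1/5)*(-242) = -242/5 ≈ -48.400)
T(h, G) = h*(-3 + h)
j = 60
o(x, y) = sqrt(155) (o(x, y) = sqrt(155 + 3*(-3 + 3)) = sqrt(155 + 3*0) = sqrt(155 + 0) = sqrt(155))
-o(g, j) = -sqrt(155)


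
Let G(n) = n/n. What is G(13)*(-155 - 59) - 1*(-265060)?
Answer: 264846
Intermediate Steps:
G(n) = 1
G(13)*(-155 - 59) - 1*(-265060) = 1*(-155 - 59) - 1*(-265060) = 1*(-214) + 265060 = -214 + 265060 = 264846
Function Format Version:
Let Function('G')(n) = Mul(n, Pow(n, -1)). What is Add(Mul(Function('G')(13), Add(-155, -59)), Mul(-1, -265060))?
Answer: 264846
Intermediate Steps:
Function('G')(n) = 1
Add(Mul(Function('G')(13), Add(-155, -59)), Mul(-1, -265060)) = Add(Mul(1, Add(-155, -59)), Mul(-1, -265060)) = Add(Mul(1, -214), 265060) = Add(-214, 265060) = 264846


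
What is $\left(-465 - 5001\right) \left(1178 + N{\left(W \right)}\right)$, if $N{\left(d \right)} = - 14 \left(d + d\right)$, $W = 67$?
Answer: $3815268$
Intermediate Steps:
$N{\left(d \right)} = - 28 d$ ($N{\left(d \right)} = - 14 \cdot 2 d = - 28 d$)
$\left(-465 - 5001\right) \left(1178 + N{\left(W \right)}\right) = \left(-465 - 5001\right) \left(1178 - 1876\right) = - 5466 \left(1178 - 1876\right) = \left(-5466\right) \left(-698\right) = 3815268$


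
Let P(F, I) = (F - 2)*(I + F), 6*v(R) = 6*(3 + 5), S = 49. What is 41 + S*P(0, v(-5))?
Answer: -743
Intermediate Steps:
v(R) = 8 (v(R) = (6*(3 + 5))/6 = (6*8)/6 = (⅙)*48 = 8)
P(F, I) = (-2 + F)*(F + I)
41 + S*P(0, v(-5)) = 41 + 49*(0² - 2*0 - 2*8 + 0*8) = 41 + 49*(0 + 0 - 16 + 0) = 41 + 49*(-16) = 41 - 784 = -743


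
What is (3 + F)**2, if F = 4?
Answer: 49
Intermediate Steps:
(3 + F)**2 = (3 + 4)**2 = 7**2 = 49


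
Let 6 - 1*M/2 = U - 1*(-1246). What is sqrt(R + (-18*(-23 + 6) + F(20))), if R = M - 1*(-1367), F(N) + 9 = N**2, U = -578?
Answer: 2*sqrt(185) ≈ 27.203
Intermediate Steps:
F(N) = -9 + N**2
M = -1324 (M = 12 - 2*(-578 - 1*(-1246)) = 12 - 2*(-578 + 1246) = 12 - 2*668 = 12 - 1336 = -1324)
R = 43 (R = -1324 - 1*(-1367) = -1324 + 1367 = 43)
sqrt(R + (-18*(-23 + 6) + F(20))) = sqrt(43 + (-18*(-23 + 6) + (-9 + 20**2))) = sqrt(43 + (-18*(-17) + (-9 + 400))) = sqrt(43 + (306 + 391)) = sqrt(43 + 697) = sqrt(740) = 2*sqrt(185)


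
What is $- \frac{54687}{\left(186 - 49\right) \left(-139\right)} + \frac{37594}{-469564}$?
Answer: $\frac{12481571963}{4470953626} \approx 2.7917$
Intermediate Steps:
$- \frac{54687}{\left(186 - 49\right) \left(-139\right)} + \frac{37594}{-469564} = - \frac{54687}{137 \left(-139\right)} + 37594 \left(- \frac{1}{469564}\right) = - \frac{54687}{-19043} - \frac{18797}{234782} = \left(-54687\right) \left(- \frac{1}{19043}\right) - \frac{18797}{234782} = \frac{54687}{19043} - \frac{18797}{234782} = \frac{12481571963}{4470953626}$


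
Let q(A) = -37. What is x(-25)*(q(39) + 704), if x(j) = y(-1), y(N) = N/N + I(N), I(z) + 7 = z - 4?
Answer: -7337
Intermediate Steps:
I(z) = -11 + z (I(z) = -7 + (z - 4) = -7 + (-4 + z) = -11 + z)
y(N) = -10 + N (y(N) = N/N + (-11 + N) = 1 + (-11 + N) = -10 + N)
x(j) = -11 (x(j) = -10 - 1 = -11)
x(-25)*(q(39) + 704) = -11*(-37 + 704) = -11*667 = -7337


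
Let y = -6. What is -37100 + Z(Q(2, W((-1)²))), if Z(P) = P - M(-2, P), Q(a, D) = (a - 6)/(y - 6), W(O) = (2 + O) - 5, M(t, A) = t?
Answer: -111293/3 ≈ -37098.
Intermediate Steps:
W(O) = -3 + O
Q(a, D) = ½ - a/12 (Q(a, D) = (a - 6)/(-6 - 6) = (-6 + a)/(-12) = (-6 + a)*(-1/12) = ½ - a/12)
Z(P) = 2 + P (Z(P) = P - 1*(-2) = P + 2 = 2 + P)
-37100 + Z(Q(2, W((-1)²))) = -37100 + (2 + (½ - 1/12*2)) = -37100 + (2 + (½ - ⅙)) = -37100 + (2 + ⅓) = -37100 + 7/3 = -111293/3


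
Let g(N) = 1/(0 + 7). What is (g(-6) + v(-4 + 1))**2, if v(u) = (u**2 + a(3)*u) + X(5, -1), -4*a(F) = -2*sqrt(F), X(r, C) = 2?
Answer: 25659/196 - 234*sqrt(3)/7 ≈ 73.013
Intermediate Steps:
g(N) = 1/7
a(F) = sqrt(F)/2 (a(F) = -(-1)*sqrt(F)/2 = sqrt(F)/2)
v(u) = 2 + u**2 + u*sqrt(3)/2 (v(u) = (u**2 + (sqrt(3)/2)*u) + 2 = (u**2 + u*sqrt(3)/2) + 2 = 2 + u**2 + u*sqrt(3)/2)
(g(-6) + v(-4 + 1))**2 = (1/7 + (2 + (-4 + 1)**2 + (-4 + 1)*sqrt(3)/2))**2 = (1/7 + (2 + (-3)**2 + (1/2)*(-3)*sqrt(3)))**2 = (1/7 + (2 + 9 - 3*sqrt(3)/2))**2 = (1/7 + (11 - 3*sqrt(3)/2))**2 = (78/7 - 3*sqrt(3)/2)**2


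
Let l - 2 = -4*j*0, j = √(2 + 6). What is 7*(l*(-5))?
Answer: -70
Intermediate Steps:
j = 2*√2 (j = √8 = 2*√2 ≈ 2.8284)
l = 2 (l = 2 - 8*√2*0 = 2 + 0 = 2)
7*(l*(-5)) = 7*(2*(-5)) = 7*(-10) = -70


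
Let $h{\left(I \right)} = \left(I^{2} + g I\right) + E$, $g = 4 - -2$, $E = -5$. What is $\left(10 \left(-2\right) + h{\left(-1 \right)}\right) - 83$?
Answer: $-113$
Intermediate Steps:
$g = 6$ ($g = 4 + 2 = 6$)
$h{\left(I \right)} = -5 + I^{2} + 6 I$ ($h{\left(I \right)} = \left(I^{2} + 6 I\right) - 5 = -5 + I^{2} + 6 I$)
$\left(10 \left(-2\right) + h{\left(-1 \right)}\right) - 83 = \left(10 \left(-2\right) + \left(-5 + \left(-1\right)^{2} + 6 \left(-1\right)\right)\right) - 83 = \left(-20 - 10\right) - 83 = -30 - 83 = -113$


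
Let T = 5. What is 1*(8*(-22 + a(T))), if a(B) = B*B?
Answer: 24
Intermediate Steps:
a(B) = B²
1*(8*(-22 + a(T))) = 1*(8*(-22 + 5²)) = 1*(8*(-22 + 25)) = 1*(8*3) = 1*24 = 24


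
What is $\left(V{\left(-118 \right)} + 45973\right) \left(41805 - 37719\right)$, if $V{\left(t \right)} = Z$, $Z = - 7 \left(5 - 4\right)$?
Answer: $187817076$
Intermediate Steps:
$Z = -7$ ($Z = \left(-7\right) 1 = -7$)
$V{\left(t \right)} = -7$
$\left(V{\left(-118 \right)} + 45973\right) \left(41805 - 37719\right) = \left(-7 + 45973\right) \left(41805 - 37719\right) = 45966 \cdot 4086 = 187817076$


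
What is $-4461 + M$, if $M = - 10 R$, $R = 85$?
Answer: $-5311$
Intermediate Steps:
$M = -850$ ($M = \left(-10\right) 85 = -850$)
$-4461 + M = -4461 - 850 = -5311$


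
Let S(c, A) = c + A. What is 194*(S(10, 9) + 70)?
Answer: 17266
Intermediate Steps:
S(c, A) = A + c
194*(S(10, 9) + 70) = 194*((9 + 10) + 70) = 194*(19 + 70) = 194*89 = 17266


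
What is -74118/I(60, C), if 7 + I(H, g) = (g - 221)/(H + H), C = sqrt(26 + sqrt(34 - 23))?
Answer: 74118/(1061/120 - sqrt(26 + sqrt(11))/120) ≈ 8425.8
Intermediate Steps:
C = sqrt(26 + sqrt(11)) ≈ 5.4145
I(H, g) = -7 + (-221 + g)/(2*H) (I(H, g) = -7 + (g - 221)/(H + H) = -7 + (-221 + g)/((2*H)) = -7 + (-221 + g)*(1/(2*H)) = -7 + (-221 + g)/(2*H))
-74118/I(60, C) = -74118*120/(-221 + sqrt(26 + sqrt(11)) - 14*60) = -74118*120/(-221 + sqrt(26 + sqrt(11)) - 840) = -74118*120/(-1061 + sqrt(26 + sqrt(11))) = -74118/(-1061/120 + sqrt(26 + sqrt(11))/120)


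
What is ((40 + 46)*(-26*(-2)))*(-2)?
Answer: -8944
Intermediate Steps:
((40 + 46)*(-26*(-2)))*(-2) = (86*52)*(-2) = 4472*(-2) = -8944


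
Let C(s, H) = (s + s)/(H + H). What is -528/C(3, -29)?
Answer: 5104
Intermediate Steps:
C(s, H) = s/H (C(s, H) = (2*s)/((2*H)) = (2*s)*(1/(2*H)) = s/H)
-528/C(3, -29) = -528/(3/(-29)) = -528/(3*(-1/29)) = -528/(-3/29) = -528*(-29/3) = 5104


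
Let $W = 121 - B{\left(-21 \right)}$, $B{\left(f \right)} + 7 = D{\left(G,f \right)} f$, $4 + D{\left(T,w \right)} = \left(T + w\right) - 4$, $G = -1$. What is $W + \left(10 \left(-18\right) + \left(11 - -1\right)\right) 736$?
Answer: $-124150$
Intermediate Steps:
$D{\left(T,w \right)} = -8 + T + w$ ($D{\left(T,w \right)} = -4 - \left(4 - T - w\right) = -4 + \left(-4 + T + w\right) = -8 + T + w$)
$B{\left(f \right)} = -7 + f \left(-9 + f\right)$ ($B{\left(f \right)} = -7 + \left(-8 - 1 + f\right) f = -7 + \left(-9 + f\right) f = -7 + f \left(-9 + f\right)$)
$W = -502$ ($W = 121 - \left(-7 - 21 \left(-9 - 21\right)\right) = 121 - \left(-7 - -630\right) = 121 - \left(-7 + 630\right) = 121 - 623 = -502$)
$W + \left(10 \left(-18\right) + \left(11 - -1\right)\right) 736 = -502 + \left(10 \left(-18\right) + \left(11 - -1\right)\right) 736 = -502 + \left(-180 + \left(11 + 1\right)\right) 736 = -502 + \left(-180 + 12\right) 736 = -502 - 123648 = -124150$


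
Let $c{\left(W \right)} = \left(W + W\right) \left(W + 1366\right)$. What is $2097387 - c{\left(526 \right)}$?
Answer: $107003$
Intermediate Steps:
$c{\left(W \right)} = 2 W \left(1366 + W\right)$
$2097387 - c{\left(526 \right)} = 2097387 - 2 \cdot 526 \left(1366 + 526\right) = 2097387 - 2 \cdot 526 \cdot 1892 = 2097387 - 1990384 = 107003$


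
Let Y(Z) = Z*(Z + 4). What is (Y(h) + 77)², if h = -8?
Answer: 11881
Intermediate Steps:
Y(Z) = Z*(4 + Z)
(Y(h) + 77)² = (-8*(4 - 8) + 77)² = (-8*(-4) + 77)² = (32 + 77)² = 109² = 11881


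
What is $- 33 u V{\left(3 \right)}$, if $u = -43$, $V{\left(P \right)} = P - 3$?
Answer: $0$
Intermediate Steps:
$V{\left(P \right)} = -3 + P$ ($V{\left(P \right)} = P - 3 = -3 + P$)
$- 33 u V{\left(3 \right)} = \left(-33\right) \left(-43\right) \left(-3 + 3\right) = 1419 \cdot 0 = 0$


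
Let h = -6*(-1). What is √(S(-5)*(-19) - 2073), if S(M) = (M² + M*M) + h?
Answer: I*√3137 ≈ 56.009*I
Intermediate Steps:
h = 6
S(M) = 6 + 2*M² (S(M) = (M² + M*M) + 6 = (M² + M²) + 6 = 2*M² + 6 = 6 + 2*M²)
√(S(-5)*(-19) - 2073) = √((6 + 2*(-5)²)*(-19) - 2073) = √((6 + 2*25)*(-19) - 2073) = √((6 + 50)*(-19) - 2073) = √(56*(-19) - 2073) = √(-1064 - 2073) = √(-3137) = I*√3137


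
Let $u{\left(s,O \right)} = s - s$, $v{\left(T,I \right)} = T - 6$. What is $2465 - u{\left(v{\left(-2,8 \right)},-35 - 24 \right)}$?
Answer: $2465$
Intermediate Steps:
$v{\left(T,I \right)} = -6 + T$
$u{\left(s,O \right)} = 0$
$2465 - u{\left(v{\left(-2,8 \right)},-35 - 24 \right)} = 2465 - 0 = 2465 + 0 = 2465$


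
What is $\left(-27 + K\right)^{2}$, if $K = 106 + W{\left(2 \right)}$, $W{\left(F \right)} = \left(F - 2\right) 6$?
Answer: $6241$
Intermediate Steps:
$W{\left(F \right)} = -12 + 6 F$ ($W{\left(F \right)} = \left(-2 + F\right) 6 = -12 + 6 F$)
$K = 106$ ($K = 106 + \left(-12 + 6 \cdot 2\right) = 106 + \left(-12 + 12\right) = 106 + 0 = 106$)
$\left(-27 + K\right)^{2} = \left(-27 + 106\right)^{2} = 79^{2} = 6241$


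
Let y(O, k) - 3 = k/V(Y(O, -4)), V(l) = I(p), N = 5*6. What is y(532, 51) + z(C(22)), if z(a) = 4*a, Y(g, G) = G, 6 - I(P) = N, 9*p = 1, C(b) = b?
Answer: 711/8 ≈ 88.875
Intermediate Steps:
N = 30
p = 1/9 (p = (1/9)*1 = 1/9 ≈ 0.11111)
I(P) = -24 (I(P) = 6 - 1*30 = 6 - 30 = -24)
V(l) = -24
y(O, k) = 3 - k/24 (y(O, k) = 3 + k/(-24) = 3 + k*(-1/24) = 3 - k/24)
y(532, 51) + z(C(22)) = (3 - 1/24*51) + 4*22 = (3 - 17/8) + 88 = 7/8 + 88 = 711/8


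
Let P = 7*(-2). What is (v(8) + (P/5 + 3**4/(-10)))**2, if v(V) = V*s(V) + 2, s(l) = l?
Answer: 303601/100 ≈ 3036.0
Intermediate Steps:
P = -14
v(V) = 2 + V**2 (v(V) = V*V + 2 = V**2 + 2 = 2 + V**2)
(v(8) + (P/5 + 3**4/(-10)))**2 = ((2 + 8**2) + (-14/5 + 3**4/(-10)))**2 = ((2 + 64) + (-14*1/5 + 81*(-1/10)))**2 = (66 + (-14/5 - 81/10))**2 = (66 - 109/10)**2 = (551/10)**2 = 303601/100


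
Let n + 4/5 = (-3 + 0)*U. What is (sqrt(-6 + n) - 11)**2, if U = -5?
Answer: (55 - sqrt(205))**2/25 ≈ 66.202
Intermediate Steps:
n = 71/5 (n = -4/5 + (-3 + 0)*(-5) = -4/5 - 3*(-5) = -4/5 + 15 = 71/5 ≈ 14.200)
(sqrt(-6 + n) - 11)**2 = (sqrt(-6 + 71/5) - 11)**2 = (sqrt(41/5) - 11)**2 = (sqrt(205)/5 - 11)**2 = (-11 + sqrt(205)/5)**2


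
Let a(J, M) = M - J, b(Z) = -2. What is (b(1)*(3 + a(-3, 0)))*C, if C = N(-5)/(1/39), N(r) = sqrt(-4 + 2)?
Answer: -468*I*sqrt(2) ≈ -661.85*I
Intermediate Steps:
N(r) = I*sqrt(2) (N(r) = sqrt(-2) = I*sqrt(2))
C = 39*I*sqrt(2) (C = (I*sqrt(2))/(1/39) = (I*sqrt(2))*39 = 39*I*sqrt(2) ≈ 55.154*I)
(b(1)*(3 + a(-3, 0)))*C = (-2*(3 + (0 - 1*(-3))))*(39*I*sqrt(2)) = (-2*(3 + (0 + 3)))*(39*I*sqrt(2)) = (-2*(3 + 3))*(39*I*sqrt(2)) = (-2*6)*(39*I*sqrt(2)) = -468*I*sqrt(2)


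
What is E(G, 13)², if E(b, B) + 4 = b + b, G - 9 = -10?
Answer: 36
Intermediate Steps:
G = -1 (G = 9 - 10 = -1)
E(b, B) = -4 + 2*b (E(b, B) = -4 + (b + b) = -4 + 2*b)
E(G, 13)² = (-4 + 2*(-1))² = (-4 - 2)² = (-6)² = 36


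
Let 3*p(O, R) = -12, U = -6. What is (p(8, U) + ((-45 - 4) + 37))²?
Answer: 256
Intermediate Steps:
p(O, R) = -4 (p(O, R) = (⅓)*(-12) = -4)
(p(8, U) + ((-45 - 4) + 37))² = (-4 + ((-45 - 4) + 37))² = (-4 + (-49 + 37))² = (-4 - 12)² = (-16)² = 256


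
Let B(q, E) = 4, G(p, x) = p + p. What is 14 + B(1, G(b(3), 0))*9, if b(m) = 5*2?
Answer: 50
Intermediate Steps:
b(m) = 10
G(p, x) = 2*p
14 + B(1, G(b(3), 0))*9 = 14 + 4*9 = 14 + 36 = 50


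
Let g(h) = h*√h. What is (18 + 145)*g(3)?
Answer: 489*√3 ≈ 846.97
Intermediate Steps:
g(h) = h^(3/2)
(18 + 145)*g(3) = (18 + 145)*3^(3/2) = 163*(3*√3) = 489*√3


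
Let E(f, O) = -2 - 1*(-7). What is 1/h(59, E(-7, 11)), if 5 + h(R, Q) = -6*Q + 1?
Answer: -1/34 ≈ -0.029412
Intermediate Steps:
E(f, O) = 5 (E(f, O) = -2 + 7 = 5)
h(R, Q) = -4 - 6*Q (h(R, Q) = -5 + (-6*Q + 1) = -5 + (1 - 6*Q) = -4 - 6*Q)
1/h(59, E(-7, 11)) = 1/(-4 - 6*5) = 1/(-4 - 30) = 1/(-34) = -1/34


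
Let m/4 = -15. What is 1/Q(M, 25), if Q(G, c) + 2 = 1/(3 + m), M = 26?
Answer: -57/115 ≈ -0.49565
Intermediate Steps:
m = -60 (m = 4*(-15) = -60)
Q(G, c) = -115/57 (Q(G, c) = -2 + 1/(3 - 60) = -2 + 1/(-57) = -2 - 1/57 = -115/57)
1/Q(M, 25) = 1/(-115/57) = -57/115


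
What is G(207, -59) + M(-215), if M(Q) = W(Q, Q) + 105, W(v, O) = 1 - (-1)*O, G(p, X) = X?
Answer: -168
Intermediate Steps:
W(v, O) = 1 + O
M(Q) = 106 + Q (M(Q) = (1 + Q) + 105 = 106 + Q)
G(207, -59) + M(-215) = -59 + (106 - 215) = -59 - 109 = -168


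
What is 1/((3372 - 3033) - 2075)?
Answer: -1/1736 ≈ -0.00057604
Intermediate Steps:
1/((3372 - 3033) - 2075) = 1/(339 - 2075) = 1/(-1736) = -1/1736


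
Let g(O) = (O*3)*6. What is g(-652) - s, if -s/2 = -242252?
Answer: -496240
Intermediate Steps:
g(O) = 18*O (g(O) = (3*O)*6 = 18*O)
s = 484504 (s = -2*(-242252) = 484504)
g(-652) - s = 18*(-652) - 1*484504 = -11736 - 484504 = -496240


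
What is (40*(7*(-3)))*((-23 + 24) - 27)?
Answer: 21840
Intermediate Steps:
(40*(7*(-3)))*((-23 + 24) - 27) = (40*(-21))*(1 - 27) = -840*(-26) = 21840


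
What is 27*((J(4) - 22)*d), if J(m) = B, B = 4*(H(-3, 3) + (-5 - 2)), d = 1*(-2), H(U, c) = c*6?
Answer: -1188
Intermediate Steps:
H(U, c) = 6*c
d = -2
B = 44 (B = 4*(6*3 + (-5 - 2)) = 4*(18 - 7) = 4*11 = 44)
J(m) = 44
27*((J(4) - 22)*d) = 27*((44 - 22)*(-2)) = 27*(22*(-2)) = 27*(-44) = -1188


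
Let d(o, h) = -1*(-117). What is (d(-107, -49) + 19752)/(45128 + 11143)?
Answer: 6623/18757 ≈ 0.35310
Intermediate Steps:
d(o, h) = 117
(d(-107, -49) + 19752)/(45128 + 11143) = (117 + 19752)/(45128 + 11143) = 19869/56271 = 19869*(1/56271) = 6623/18757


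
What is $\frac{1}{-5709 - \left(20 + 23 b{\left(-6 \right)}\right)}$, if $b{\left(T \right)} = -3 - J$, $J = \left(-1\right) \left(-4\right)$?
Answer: $- \frac{1}{5568} \approx -0.0001796$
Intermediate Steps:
$J = 4$
$b{\left(T \right)} = -7$ ($b{\left(T \right)} = -3 - 4 = -7$)
$\frac{1}{-5709 - \left(20 + 23 b{\left(-6 \right)}\right)} = \frac{1}{-5709 - -141} = \frac{1}{-5709 + \left(\left(-18 - 2\right) + 161\right)} = \frac{1}{-5709 + \left(-20 + 161\right)} = \frac{1}{-5709 + 141} = \frac{1}{-5568} = - \frac{1}{5568}$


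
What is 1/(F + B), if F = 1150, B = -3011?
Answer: -1/1861 ≈ -0.00053735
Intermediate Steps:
1/(F + B) = 1/(1150 - 3011) = 1/(-1861) = -1/1861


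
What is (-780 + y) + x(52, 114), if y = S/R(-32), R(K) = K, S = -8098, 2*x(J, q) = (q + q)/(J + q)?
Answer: -698861/1328 ≈ -526.25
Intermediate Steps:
x(J, q) = q/(J + q) (x(J, q) = ((q + q)/(J + q))/2 = ((2*q)/(J + q))/2 = (2*q/(J + q))/2 = q/(J + q))
y = 4049/16 (y = -8098/(-32) = -8098*(-1/32) = 4049/16 ≈ 253.06)
(-780 + y) + x(52, 114) = (-780 + 4049/16) + 114/(52 + 114) = -8431/16 + 114/166 = -8431/16 + 114*(1/166) = -8431/16 + 57/83 = -698861/1328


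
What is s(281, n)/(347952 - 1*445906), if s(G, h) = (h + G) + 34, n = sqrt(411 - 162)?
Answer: -315/97954 - sqrt(249)/97954 ≈ -0.0033769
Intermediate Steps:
n = sqrt(249) ≈ 15.780
s(G, h) = 34 + G + h (s(G, h) = (G + h) + 34 = 34 + G + h)
s(281, n)/(347952 - 1*445906) = (34 + 281 + sqrt(249))/(347952 - 1*445906) = (315 + sqrt(249))/(347952 - 445906) = (315 + sqrt(249))/(-97954) = (315 + sqrt(249))*(-1/97954) = -315/97954 - sqrt(249)/97954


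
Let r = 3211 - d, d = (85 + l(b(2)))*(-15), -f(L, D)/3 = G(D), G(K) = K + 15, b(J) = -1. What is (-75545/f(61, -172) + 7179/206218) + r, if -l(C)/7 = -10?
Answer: 522129003907/97128678 ≈ 5375.6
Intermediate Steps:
l(C) = 70 (l(C) = -7*(-10) = 70)
G(K) = 15 + K
f(L, D) = -45 - 3*D (f(L, D) = -3*(15 + D) = -45 - 3*D)
d = -2325 (d = (85 + 70)*(-15) = 155*(-15) = -2325)
r = 5536 (r = 3211 - 1*(-2325) = 3211 + 2325 = 5536)
(-75545/f(61, -172) + 7179/206218) + r = (-75545/(-45 - 3*(-172)) + 7179/206218) + 5536 = (-75545/(-45 + 516) + 7179*(1/206218)) + 5536 = (-75545/471 + 7179/206218) + 5536 = -15575357501/97128678 + 5536 = 522129003907/97128678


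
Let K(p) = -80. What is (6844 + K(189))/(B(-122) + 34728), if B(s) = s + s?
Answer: 1691/8621 ≈ 0.19615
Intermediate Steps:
B(s) = 2*s
(6844 + K(189))/(B(-122) + 34728) = (6844 - 80)/(2*(-122) + 34728) = 6764/(-244 + 34728) = 6764/34484 = 6764*(1/34484) = 1691/8621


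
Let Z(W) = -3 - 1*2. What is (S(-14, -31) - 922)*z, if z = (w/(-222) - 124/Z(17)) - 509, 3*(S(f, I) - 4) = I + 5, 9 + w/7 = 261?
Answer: 16874044/37 ≈ 4.5606e+5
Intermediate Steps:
Z(W) = -5 (Z(W) = -3 - 2 = -5)
w = 1764 (w = -63 + 7*261 = -63 + 1827 = 1764)
S(f, I) = 17/3 + I/3 (S(f, I) = 4 + (I + 5)/3 = 4 + (5 + I)/3 = 4 + (5/3 + I/3) = 17/3 + I/3)
z = -91047/185 (z = (1764/(-222) - 124/(-5)) - 509 = (1764*(-1/222) - 124*(-⅕)) - 509 = (-294/37 + 124/5) - 509 = 3118/185 - 509 = -91047/185 ≈ -492.15)
(S(-14, -31) - 922)*z = ((17/3 + (⅓)*(-31)) - 922)*(-91047/185) = ((17/3 - 31/3) - 922)*(-91047/185) = (-14/3 - 922)*(-91047/185) = -2780/3*(-91047/185) = 16874044/37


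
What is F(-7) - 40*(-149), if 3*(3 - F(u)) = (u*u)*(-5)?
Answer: 18134/3 ≈ 6044.7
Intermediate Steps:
F(u) = 3 + 5*u²/3 (F(u) = 3 - u*u*(-5)/3 = 3 - u²*(-5)/3 = 3 - (-5)*u²/3 = 3 + 5*u²/3)
F(-7) - 40*(-149) = (3 + (5/3)*(-7)²) - 40*(-149) = (3 + (5/3)*49) + 5960 = (3 + 245/3) + 5960 = 254/3 + 5960 = 18134/3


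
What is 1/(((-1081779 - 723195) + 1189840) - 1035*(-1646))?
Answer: 1/1088476 ≈ 9.1872e-7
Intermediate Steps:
1/(((-1081779 - 723195) + 1189840) - 1035*(-1646)) = 1/((-1804974 + 1189840) + 1703610) = 1/(-615134 + 1703610) = 1/1088476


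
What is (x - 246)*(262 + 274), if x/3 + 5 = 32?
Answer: -88440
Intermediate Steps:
x = 81 (x = -15 + 3*32 = -15 + 96 = 81)
(x - 246)*(262 + 274) = (81 - 246)*(262 + 274) = -165*536 = -88440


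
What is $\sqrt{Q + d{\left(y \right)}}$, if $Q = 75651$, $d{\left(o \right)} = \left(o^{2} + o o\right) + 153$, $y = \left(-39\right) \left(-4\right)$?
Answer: $2 \sqrt{31119} \approx 352.81$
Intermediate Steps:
$y = 156$
$d{\left(o \right)} = 153 + 2 o^{2}$ ($d{\left(o \right)} = \left(o^{2} + o^{2}\right) + 153 = 2 o^{2} + 153 = 153 + 2 o^{2}$)
$\sqrt{Q + d{\left(y \right)}} = \sqrt{75651 + \left(153 + 2 \cdot 156^{2}\right)} = \sqrt{75651 + \left(153 + 2 \cdot 24336\right)} = \sqrt{75651 + \left(153 + 48672\right)} = \sqrt{75651 + 48825} = \sqrt{124476} = 2 \sqrt{31119}$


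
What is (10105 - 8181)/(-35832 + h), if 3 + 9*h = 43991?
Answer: -4329/69625 ≈ -0.062176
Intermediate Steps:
h = 43988/9 (h = -⅓ + (⅑)*43991 = -⅓ + 43991/9 = 43988/9 ≈ 4887.6)
(10105 - 8181)/(-35832 + h) = (10105 - 8181)/(-35832 + 43988/9) = 1924/(-278500/9) = 1924*(-9/278500) = -4329/69625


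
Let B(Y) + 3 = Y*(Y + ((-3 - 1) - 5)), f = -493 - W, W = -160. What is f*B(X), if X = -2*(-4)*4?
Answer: -244089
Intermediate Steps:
f = -333 (f = -493 - 1*(-160) = -493 + 160 = -333)
X = 32 (X = 8*4 = 32)
B(Y) = -3 + Y*(-9 + Y) (B(Y) = -3 + Y*(Y + ((-3 - 1) - 5)) = -3 + Y*(Y + (-4 - 5)) = -3 + Y*(Y - 9) = -3 + Y*(-9 + Y))
f*B(X) = -333*(-3 + 32² - 9*32) = -333*(-3 + 1024 - 288) = -333*733 = -244089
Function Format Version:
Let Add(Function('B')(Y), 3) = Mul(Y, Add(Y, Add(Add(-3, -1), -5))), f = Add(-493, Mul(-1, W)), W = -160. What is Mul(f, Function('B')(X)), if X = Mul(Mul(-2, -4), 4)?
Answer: -244089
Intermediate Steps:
f = -333 (f = Add(-493, Mul(-1, -160)) = Add(-493, 160) = -333)
X = 32 (X = Mul(8, 4) = 32)
Function('B')(Y) = Add(-3, Mul(Y, Add(-9, Y))) (Function('B')(Y) = Add(-3, Mul(Y, Add(Y, Add(Add(-3, -1), -5)))) = Add(-3, Mul(Y, Add(Y, Add(-4, -5)))) = Add(-3, Mul(Y, Add(Y, -9))) = Add(-3, Mul(Y, Add(-9, Y))))
Mul(f, Function('B')(X)) = Mul(-333, Add(-3, Pow(32, 2), Mul(-9, 32))) = Mul(-333, Add(-3, 1024, -288)) = Mul(-333, 733) = -244089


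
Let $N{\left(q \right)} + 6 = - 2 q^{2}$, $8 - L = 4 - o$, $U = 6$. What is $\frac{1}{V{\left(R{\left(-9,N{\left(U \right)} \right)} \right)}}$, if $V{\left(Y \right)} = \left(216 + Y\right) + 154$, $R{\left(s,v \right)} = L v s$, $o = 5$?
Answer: $\frac{1}{6688} \approx 0.00014952$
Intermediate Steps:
$L = 9$ ($L = 8 - \left(4 - 5\right) = 8 - -1 = 8 + 1 = 9$)
$N{\left(q \right)} = -6 - 2 q^{2}$
$R{\left(s,v \right)} = 9 s v$ ($R{\left(s,v \right)} = 9 v s = 9 s v$)
$V{\left(Y \right)} = 370 + Y$
$\frac{1}{V{\left(R{\left(-9,N{\left(U \right)} \right)} \right)}} = \frac{1}{370 + 9 \left(-9\right) \left(-6 - 2 \cdot 6^{2}\right)} = \frac{1}{370 + 9 \left(-9\right) \left(-6 - 72\right)} = \frac{1}{370 + 9 \left(-9\right) \left(-78\right)} = \frac{1}{370 + 6318} = \frac{1}{6688}$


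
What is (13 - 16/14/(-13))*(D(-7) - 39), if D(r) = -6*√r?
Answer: -3573/7 - 7146*I*√7/91 ≈ -510.43 - 207.76*I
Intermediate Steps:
(13 - 16/14/(-13))*(D(-7) - 39) = (13 - 16/14/(-13))*(-6*I*√7 - 39) = (13 - 16*1/14*(-1/13))*(-6*I*√7 - 39) = (13 - 8/7*(-1/13))*(-6*I*√7 - 39) = (13 + 8/91)*(-39 - 6*I*√7) = 1191*(-39 - 6*I*√7)/91 = -3573/7 - 7146*I*√7/91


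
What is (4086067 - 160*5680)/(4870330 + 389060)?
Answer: 1059089/1753130 ≈ 0.60411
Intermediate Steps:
(4086067 - 160*5680)/(4870330 + 389060) = (4086067 - 908800)/5259390 = 3177267*(1/5259390) = 1059089/1753130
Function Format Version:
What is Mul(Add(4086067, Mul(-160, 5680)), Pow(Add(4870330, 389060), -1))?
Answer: Rational(1059089, 1753130) ≈ 0.60411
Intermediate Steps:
Mul(Add(4086067, Mul(-160, 5680)), Pow(Add(4870330, 389060), -1)) = Mul(Add(4086067, -908800), Pow(5259390, -1)) = Mul(3177267, Rational(1, 5259390)) = Rational(1059089, 1753130)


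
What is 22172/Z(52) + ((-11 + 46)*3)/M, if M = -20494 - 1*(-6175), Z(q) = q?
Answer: 26456284/62049 ≈ 426.38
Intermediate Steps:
M = -14319 (M = -20494 + 6175 = -14319)
22172/Z(52) + ((-11 + 46)*3)/M = 22172/52 + ((-11 + 46)*3)/(-14319) = 22172*(1/52) + (35*3)*(-1/14319) = 5543/13 + 105*(-1/14319) = 5543/13 - 35/4773 = 26456284/62049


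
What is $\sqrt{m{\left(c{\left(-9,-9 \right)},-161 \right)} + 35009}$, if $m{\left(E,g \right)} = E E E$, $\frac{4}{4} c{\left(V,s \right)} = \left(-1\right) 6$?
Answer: $\sqrt{34793} \approx 186.53$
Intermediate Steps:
$c{\left(V,s \right)} = -6$ ($c{\left(V,s \right)} = \left(-1\right) 6 = -6$)
$m{\left(E,g \right)} = E^{3}$ ($m{\left(E,g \right)} = E^{2} E = E^{3}$)
$\sqrt{m{\left(c{\left(-9,-9 \right)},-161 \right)} + 35009} = \sqrt{\left(-6\right)^{3} + 35009} = \sqrt{-216 + 35009} = \sqrt{34793}$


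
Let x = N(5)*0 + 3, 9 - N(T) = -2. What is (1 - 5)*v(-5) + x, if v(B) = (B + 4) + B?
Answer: 27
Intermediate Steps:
N(T) = 11 (N(T) = 9 - 1*(-2) = 9 + 2 = 11)
v(B) = 4 + 2*B (v(B) = (4 + B) + B = 4 + 2*B)
x = 3 (x = 11*0 + 3 = 0 + 3 = 3)
(1 - 5)*v(-5) + x = (1 - 5)*(4 + 2*(-5)) + 3 = -4*(4 - 10) + 3 = -4*(-6) + 3 = 24 + 3 = 27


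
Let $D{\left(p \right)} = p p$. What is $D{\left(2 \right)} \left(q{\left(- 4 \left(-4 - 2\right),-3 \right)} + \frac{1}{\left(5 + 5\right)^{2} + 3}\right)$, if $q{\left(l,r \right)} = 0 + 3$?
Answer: $\frac{1240}{103} \approx 12.039$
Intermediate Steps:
$q{\left(l,r \right)} = 3$
$D{\left(p \right)} = p^{2}$
$D{\left(2 \right)} \left(q{\left(- 4 \left(-4 - 2\right),-3 \right)} + \frac{1}{\left(5 + 5\right)^{2} + 3}\right) = 2^{2} \left(3 + \frac{1}{\left(5 + 5\right)^{2} + 3}\right) = 4 \left(3 + \frac{1}{10^{2} + 3}\right) = 4 \left(3 + \frac{1}{100 + 3}\right) = 4 \left(3 + \frac{1}{103}\right) = 4 \cdot \frac{310}{103} = \frac{1240}{103}$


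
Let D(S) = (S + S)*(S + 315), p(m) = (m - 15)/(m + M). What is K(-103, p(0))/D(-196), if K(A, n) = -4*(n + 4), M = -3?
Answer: 9/11662 ≈ 0.00077174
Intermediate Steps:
p(m) = (-15 + m)/(-3 + m) (p(m) = (m - 15)/(m - 3) = (-15 + m)/(-3 + m))
K(A, n) = -16 - 4*n (K(A, n) = -4*(4 + n) = -16 - 4*n)
D(S) = 2*S*(315 + S) (D(S) = (2*S)*(315 + S) = 2*S*(315 + S))
K(-103, p(0))/D(-196) = (-16 - 4*(-15 + 0)/(-3 + 0))/((2*(-196)*(315 - 196))) = (-16 - 4*(-15)/(-3))/((2*(-196)*119)) = (-16 - (-4)*(-15)/3)/(-46648) = (-16 - 4*5)*(-1/46648) = (-16 - 20)*(-1/46648) = -36*(-1/46648) = 9/11662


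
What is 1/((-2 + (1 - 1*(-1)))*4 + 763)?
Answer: 1/763 ≈ 0.0013106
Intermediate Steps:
1/((-2 + (1 - 1*(-1)))*4 + 763) = 1/((-2 + (1 + 1))*4 + 763) = 1/((-2 + 2)*4 + 763) = 1/(0*4 + 763) = 1/(0 + 763) = 1/763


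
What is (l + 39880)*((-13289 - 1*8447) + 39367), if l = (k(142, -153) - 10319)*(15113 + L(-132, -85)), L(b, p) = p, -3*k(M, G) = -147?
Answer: -2720422396080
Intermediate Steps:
k(M, G) = 49 (k(M, G) = -⅓*(-147) = 49)
l = -154337560 (l = (49 - 10319)*(15113 - 85) = -10270*15028 = -154337560)
(l + 39880)*((-13289 - 1*8447) + 39367) = (-154337560 + 39880)*((-13289 - 1*8447) + 39367) = -154297680*((-13289 - 8447) + 39367) = -154297680*(-21736 + 39367) = -154297680*17631 = -2720422396080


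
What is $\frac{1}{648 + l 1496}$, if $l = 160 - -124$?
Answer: $\frac{1}{425512} \approx 2.3501 \cdot 10^{-6}$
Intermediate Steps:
$l = 284$ ($l = 160 + 124 = 284$)
$\frac{1}{648 + l 1496} = \frac{1}{648 + 284 \cdot 1496} = \frac{1}{648 + 424864} = \frac{1}{425512}$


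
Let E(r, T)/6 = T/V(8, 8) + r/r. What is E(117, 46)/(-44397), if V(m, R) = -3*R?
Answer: 11/88794 ≈ 0.00012388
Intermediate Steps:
E(r, T) = 6 - T/4 (E(r, T) = 6*(T/((-3*8)) + r/r) = 6*(T/(-24) + 1) = 6*(T*(-1/24) + 1) = 6*(-T/24 + 1) = 6*(1 - T/24) = 6 - T/4)
E(117, 46)/(-44397) = (6 - 1/4*46)/(-44397) = (6 - 23/2)*(-1/44397) = -11/2*(-1/44397) = 11/88794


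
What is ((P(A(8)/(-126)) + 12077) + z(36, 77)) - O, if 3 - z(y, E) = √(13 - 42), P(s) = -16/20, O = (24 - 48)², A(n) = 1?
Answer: 57516/5 - I*√29 ≈ 11503.0 - 5.3852*I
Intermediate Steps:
O = 576 (O = (-24)² = 576)
P(s) = -⅘ (P(s) = -16*1/20 = -⅘)
z(y, E) = 3 - I*√29 (z(y, E) = 3 - √(13 - 42) = 3 - √(-29) = 3 - I*√29)
((P(A(8)/(-126)) + 12077) + z(36, 77)) - O = ((-⅘ + 12077) + (3 - I*√29)) - 1*576 = (60381/5 + (3 - I*√29)) - 576 = (60396/5 - I*√29) - 576 = 57516/5 - I*√29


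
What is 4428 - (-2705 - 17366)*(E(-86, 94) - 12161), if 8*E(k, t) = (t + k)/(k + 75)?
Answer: -2684889104/11 ≈ -2.4408e+8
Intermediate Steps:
E(k, t) = (k + t)/(8*(75 + k)) (E(k, t) = ((t + k)/(k + 75))/8 = ((k + t)/(75 + k))/8 = (k + t)/(8*(75 + k)))
4428 - (-2705 - 17366)*(E(-86, 94) - 12161) = 4428 - (-2705 - 17366)*((-86 + 94)/(8*(75 - 86)) - 12161) = 4428 - (-20071)*((⅛)*8/(-11) - 12161) = 4428 - (-20071)*((⅛)*(-1/11)*8 - 12161) = 4428 - (-20071)*(-1/11 - 12161) = 4428 - (-20071)*(-133772)/11 = 4428 - 1*2684937812/11 = 4428 - 2684937812/11 = -2684889104/11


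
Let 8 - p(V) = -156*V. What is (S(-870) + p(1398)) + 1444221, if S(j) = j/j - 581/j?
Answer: 1446217241/870 ≈ 1.6623e+6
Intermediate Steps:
S(j) = 1 - 581/j
p(V) = 8 + 156*V (p(V) = 8 - (-156)*V = 8 + 156*V)
(S(-870) + p(1398)) + 1444221 = ((-581 - 870)/(-870) + (8 + 156*1398)) + 1444221 = (-1/870*(-1451) + (8 + 218088)) + 1444221 = (1451/870 + 218096) + 1444221 = 189744971/870 + 1444221 = 1446217241/870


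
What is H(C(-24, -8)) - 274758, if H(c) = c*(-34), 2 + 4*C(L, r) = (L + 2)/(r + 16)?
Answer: -2197741/8 ≈ -2.7472e+5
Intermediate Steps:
C(L, r) = -1/2 + (2 + L)/(4*(16 + r)) (C(L, r) = -1/2 + ((L + 2)/(r + 16))/4 = -1/2 + ((2 + L)/(16 + r))/4 = -1/2 + (2 + L)/(4*(16 + r)))
H(c) = -34*c
H(C(-24, -8)) - 274758 = -17*(-30 - 24 - 2*(-8))/(2*(16 - 8)) - 274758 = -17*(-30 - 24 + 16)/(2*8) - 274758 = -17*(-38)/(2*8) - 274758 = -34*(-19/16) - 274758 = 323/8 - 274758 = -2197741/8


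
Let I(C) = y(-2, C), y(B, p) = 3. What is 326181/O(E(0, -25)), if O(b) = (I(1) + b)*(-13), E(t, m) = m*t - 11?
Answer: 326181/104 ≈ 3136.4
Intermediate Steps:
E(t, m) = -11 + m*t
I(C) = 3
O(b) = -39 - 13*b (O(b) = (3 + b)*(-13) = -39 - 13*b)
326181/O(E(0, -25)) = 326181/(-39 - 13*(-11 - 25*0)) = 326181/(-39 - 13*(-11 + 0)) = 326181/(-39 - 13*(-11)) = 326181/(-39 + 143) = 326181/104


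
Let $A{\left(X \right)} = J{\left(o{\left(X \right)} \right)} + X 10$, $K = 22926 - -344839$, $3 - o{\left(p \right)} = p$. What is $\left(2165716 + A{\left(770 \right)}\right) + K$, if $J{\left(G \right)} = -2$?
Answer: $2541179$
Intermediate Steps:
$o{\left(p \right)} = 3 - p$
$K = 367765$ ($K = 22926 + 344839 = 367765$)
$A{\left(X \right)} = -2 + 10 X$ ($A{\left(X \right)} = -2 + X 10 = -2 + 10 X$)
$\left(2165716 + A{\left(770 \right)}\right) + K = \left(2165716 + \left(-2 + 10 \cdot 770\right)\right) + 367765 = \left(2165716 + \left(-2 + 7700\right)\right) + 367765 = \left(2165716 + 7698\right) + 367765 = 2173414 + 367765 = 2541179$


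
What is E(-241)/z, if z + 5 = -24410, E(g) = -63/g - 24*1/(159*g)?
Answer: -3347/311852795 ≈ -1.0733e-5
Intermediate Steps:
E(g) = -3347/(53*g) (E(g) = -63/g - 8/(53*g) = -3347/(53*g))
z = -24415 (z = -5 - 24410 = -24415)
E(-241)/z = -3347/53/(-241)/(-24415) = -3347/53*(-1/241)*(-1/24415) = (3347/12773)*(-1/24415) = -3347/311852795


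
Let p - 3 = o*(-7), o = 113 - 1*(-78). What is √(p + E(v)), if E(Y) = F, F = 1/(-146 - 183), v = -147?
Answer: I*√144393823/329 ≈ 36.524*I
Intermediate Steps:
o = 191 (o = 113 + 78 = 191)
F = -1/329 (F = 1/(-329) = -1/329 ≈ -0.0030395)
E(Y) = -1/329
p = -1334 (p = 3 + 191*(-7) = 3 - 1337 = -1334)
√(p + E(v)) = √(-1334 - 1/329) = √(-438887/329) = I*√144393823/329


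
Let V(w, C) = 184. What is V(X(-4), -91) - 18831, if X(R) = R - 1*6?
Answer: -18647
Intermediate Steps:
X(R) = -6 + R (X(R) = R - 6 = -6 + R)
V(X(-4), -91) - 18831 = 184 - 18831 = -18647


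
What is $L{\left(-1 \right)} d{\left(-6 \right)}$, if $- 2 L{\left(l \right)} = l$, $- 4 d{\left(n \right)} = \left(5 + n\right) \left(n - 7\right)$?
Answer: $- \frac{13}{8} \approx -1.625$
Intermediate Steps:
$d{\left(n \right)} = - \frac{\left(-7 + n\right) \left(5 + n\right)}{4}$ ($d{\left(n \right)} = - \frac{\left(5 + n\right) \left(n - 7\right)}{4} = - \frac{\left(5 + n\right) \left(-7 + n\right)}{4} = - \frac{\left(-7 + n\right) \left(5 + n\right)}{4}$)
$L{\left(l \right)} = - \frac{l}{2}$
$L{\left(-1 \right)} d{\left(-6 \right)} = \left(- \frac{1}{2}\right) \left(-1\right) \left(\frac{35}{4} + \frac{1}{2} \left(-6\right) - \frac{\left(-6\right)^{2}}{4}\right) = \frac{\frac{35}{4} - 3 - 9}{2} = \frac{1}{2} \left(- \frac{13}{4}\right) = - \frac{13}{8}$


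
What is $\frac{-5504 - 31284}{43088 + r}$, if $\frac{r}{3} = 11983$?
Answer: $- \frac{36788}{79037} \approx -0.46545$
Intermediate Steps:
$r = 35949$ ($r = 3 \cdot 11983 = 35949$)
$\frac{-5504 - 31284}{43088 + r} = \frac{-5504 - 31284}{43088 + 35949} = - \frac{36788}{79037}$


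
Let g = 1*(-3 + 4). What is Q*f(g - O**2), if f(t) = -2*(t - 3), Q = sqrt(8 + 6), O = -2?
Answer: 12*sqrt(14) ≈ 44.900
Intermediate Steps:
g = 1 (g = 1*1 = 1)
Q = sqrt(14) ≈ 3.7417
f(t) = 6 - 2*t (f(t) = -2*(-3 + t) = 6 - 2*t)
Q*f(g - O**2) = sqrt(14)*(6 - 2*(1 - 1*(-2)**2)) = sqrt(14)*(6 - 2*(1 - 1*4)) = sqrt(14)*(6 - 2*(1 - 4)) = sqrt(14)*(6 - 2*(-3)) = sqrt(14)*(6 + 6) = sqrt(14)*12 = 12*sqrt(14)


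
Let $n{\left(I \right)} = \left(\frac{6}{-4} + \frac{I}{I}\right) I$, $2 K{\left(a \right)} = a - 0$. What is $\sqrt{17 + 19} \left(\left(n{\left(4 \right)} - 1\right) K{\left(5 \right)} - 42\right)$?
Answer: $-297$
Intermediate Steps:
$K{\left(a \right)} = \frac{a}{2}$ ($K{\left(a \right)} = \frac{a - 0}{2} = \frac{a + 0}{2} = \frac{a}{2}$)
$n{\left(I \right)} = - \frac{I}{2}$ ($n{\left(I \right)} = \left(6 \left(- \frac{1}{4}\right) + 1\right) I = \left(- \frac{3}{2} + 1\right) I = - \frac{I}{2}$)
$\sqrt{17 + 19} \left(\left(n{\left(4 \right)} - 1\right) K{\left(5 \right)} - 42\right) = \sqrt{17 + 19} \left(\left(\left(- \frac{1}{2}\right) 4 - 1\right) \frac{1}{2} \cdot 5 - 42\right) = \sqrt{36} \left(\left(-2 - 1\right) \frac{5}{2} - 42\right) = 6 \left(\left(-3\right) \frac{5}{2} - 42\right) = 6 \left(- \frac{15}{2} - 42\right) = 6 \left(- \frac{99}{2}\right) = -297$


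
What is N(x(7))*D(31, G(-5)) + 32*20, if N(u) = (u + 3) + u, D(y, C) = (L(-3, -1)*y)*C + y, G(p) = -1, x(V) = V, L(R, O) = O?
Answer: 1694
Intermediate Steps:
D(y, C) = y - C*y (D(y, C) = (-y)*C + y = -C*y + y = y - C*y)
N(u) = 3 + 2*u (N(u) = (3 + u) + u = 3 + 2*u)
N(x(7))*D(31, G(-5)) + 32*20 = (3 + 2*7)*(31*(1 - 1*(-1))) + 32*20 = (3 + 14)*(31*(1 + 1)) + 640 = 17*(31*2) + 640 = 17*62 + 640 = 1054 + 640 = 1694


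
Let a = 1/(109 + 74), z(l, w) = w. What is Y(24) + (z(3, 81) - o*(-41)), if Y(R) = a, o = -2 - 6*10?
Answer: -450362/183 ≈ -2461.0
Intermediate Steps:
o = -62 (o = -2 - 60 = -62)
a = 1/183 ≈ 0.0054645
Y(R) = 1/183
Y(24) + (z(3, 81) - o*(-41)) = 1/183 + (81 - (-62)*(-41)) = 1/183 + (81 - 1*2542) = 1/183 + (81 - 2542) = 1/183 - 2461 = -450362/183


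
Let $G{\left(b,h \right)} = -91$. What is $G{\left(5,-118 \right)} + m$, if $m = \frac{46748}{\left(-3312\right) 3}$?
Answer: $- \frac{237731}{2484} \approx -95.705$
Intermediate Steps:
$m = - \frac{11687}{2484}$ ($m = \frac{46748}{-9936} = 46748 \left(- \frac{1}{9936}\right) = - \frac{11687}{2484} \approx -4.7049$)
$G{\left(5,-118 \right)} + m = -91 - \frac{11687}{2484} = - \frac{237731}{2484}$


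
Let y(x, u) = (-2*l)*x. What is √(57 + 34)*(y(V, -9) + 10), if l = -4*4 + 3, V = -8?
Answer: -198*√91 ≈ -1888.8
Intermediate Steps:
l = -13 (l = -16 + 3 = -13)
y(x, u) = 26*x (y(x, u) = (-2*(-13))*x = 26*x)
√(57 + 34)*(y(V, -9) + 10) = √(57 + 34)*(26*(-8) + 10) = √91*(-208 + 10) = √91*(-198) = -198*√91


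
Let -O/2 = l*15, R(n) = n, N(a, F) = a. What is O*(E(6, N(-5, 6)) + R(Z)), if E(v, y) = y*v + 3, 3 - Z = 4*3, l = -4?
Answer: -4320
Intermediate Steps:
Z = -9 (Z = 3 - 4*3 = 3 - 1*12 = 3 - 12 = -9)
E(v, y) = 3 + v*y (E(v, y) = v*y + 3 = 3 + v*y)
O = 120 (O = -(-8)*15 = -2*(-60) = 120)
O*(E(6, N(-5, 6)) + R(Z)) = 120*((3 + 6*(-5)) - 9) = 120*((3 - 30) - 9) = 120*(-27 - 9) = 120*(-36) = -4320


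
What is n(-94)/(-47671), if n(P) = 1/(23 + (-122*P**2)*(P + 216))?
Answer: 1/6269451612671 ≈ 1.5950e-13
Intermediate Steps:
n(P) = 1/(23 - 122*P**2*(216 + P)) (n(P) = 1/(23 + (-122*P**2)*(216 + P)) = 1/(23 - 122*P**2*(216 + P)))
n(-94)/(-47671) = -1/(-23 + 122*(-94)**3 + 26352*(-94)**2)/(-47671) = -1/(-23 + 122*(-830584) + 26352*8836)*(-1/47671) = -1/(-23 - 101331248 + 232846272)*(-1/47671) = -1/131515001*(-1/47671) = 1/6269451612671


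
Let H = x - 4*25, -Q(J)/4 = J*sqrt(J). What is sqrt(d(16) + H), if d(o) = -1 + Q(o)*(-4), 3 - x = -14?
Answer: 2*sqrt(235) ≈ 30.659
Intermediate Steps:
Q(J) = -4*J**(3/2) (Q(J) = -4*J*sqrt(J) = -4*J**(3/2))
x = 17 (x = 3 - 1*(-14) = 3 + 14 = 17)
d(o) = -1 + 16*o**(3/2) (d(o) = -1 - 4*o**(3/2)*(-4) = -1 + 16*o**(3/2))
H = -83 (H = 17 - 4*25 = 17 - 1*100 = 17 - 100 = -83)
sqrt(d(16) + H) = sqrt((-1 + 16*16**(3/2)) - 83) = sqrt((-1 + 16*64) - 83) = sqrt((-1 + 1024) - 83) = sqrt(1023 - 83) = sqrt(940) = 2*sqrt(235)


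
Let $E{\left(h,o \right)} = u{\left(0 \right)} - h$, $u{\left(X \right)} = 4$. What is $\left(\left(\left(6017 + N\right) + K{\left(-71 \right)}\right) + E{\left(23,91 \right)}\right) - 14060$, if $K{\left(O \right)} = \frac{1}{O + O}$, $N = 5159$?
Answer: $- \frac{412227}{142} \approx -2903.0$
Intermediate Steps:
$K{\left(O \right)} = \frac{1}{2 O}$
$E{\left(h,o \right)} = 4 - h$
$\left(\left(\left(6017 + N\right) + K{\left(-71 \right)}\right) + E{\left(23,91 \right)}\right) - 14060 = \left(\left(\left(6017 + 5159\right) + \frac{1}{2 \left(-71\right)}\right) + \left(4 - 23\right)\right) - 14060 = \left(\left(11176 + \frac{1}{2} \left(- \frac{1}{71}\right)\right) + \left(4 - 23\right)\right) - 14060 = \left(\left(11176 - \frac{1}{142}\right) - 19\right) - 14060 = \left(\frac{1586991}{142} - 19\right) - 14060 = \frac{1584293}{142} - 14060 = - \frac{412227}{142}$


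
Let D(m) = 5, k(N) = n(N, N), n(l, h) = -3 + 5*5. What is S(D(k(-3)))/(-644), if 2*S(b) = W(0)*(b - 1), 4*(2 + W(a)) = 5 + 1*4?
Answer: -1/1288 ≈ -0.00077640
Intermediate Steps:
n(l, h) = 22 (n(l, h) = -3 + 25 = 22)
k(N) = 22
W(a) = ¼ (W(a) = -2 + (5 + 1*4)/4 = -2 + (5 + 4)/4 = -2 + (¼)*9 = -2 + 9/4 = ¼)
S(b) = -⅛ + b/8 (S(b) = ((b - 1)/4)/2 = ((-1 + b)/4)/2 = (-¼ + b/4)/2 = -⅛ + b/8)
S(D(k(-3)))/(-644) = (-⅛ + (⅛)*5)/(-644) = (-⅛ + 5/8)*(-1/644) = (½)*(-1/644) = -1/1288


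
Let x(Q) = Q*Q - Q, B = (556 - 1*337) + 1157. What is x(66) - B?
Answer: 2914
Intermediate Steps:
B = 1376 (B = (556 - 337) + 1157 = 219 + 1157 = 1376)
x(Q) = Q**2 - Q
x(66) - B = 66*(-1 + 66) - 1*1376 = 66*65 - 1376 = 4290 - 1376 = 2914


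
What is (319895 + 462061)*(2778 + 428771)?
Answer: 337452329844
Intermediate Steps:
(319895 + 462061)*(2778 + 428771) = 781956*431549 = 337452329844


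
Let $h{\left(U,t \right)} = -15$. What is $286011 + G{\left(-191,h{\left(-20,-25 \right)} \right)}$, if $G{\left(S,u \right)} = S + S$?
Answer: $285629$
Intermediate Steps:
$G{\left(S,u \right)} = 2 S$
$286011 + G{\left(-191,h{\left(-20,-25 \right)} \right)} = 286011 + 2 \left(-191\right) = 286011 - 382 = 285629$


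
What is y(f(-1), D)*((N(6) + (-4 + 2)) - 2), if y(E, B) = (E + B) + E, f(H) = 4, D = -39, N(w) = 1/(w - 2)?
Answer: 465/4 ≈ 116.25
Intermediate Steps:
N(w) = 1/(-2 + w)
y(E, B) = B + 2*E (y(E, B) = (B + E) + E = B + 2*E)
y(f(-1), D)*((N(6) + (-4 + 2)) - 2) = (-39 + 2*4)*((1/(-2 + 6) + (-4 + 2)) - 2) = (-39 + 8)*((1/4 - 2) - 2) = -31*((¼ - 2) - 2) = -31*(-7/4 - 2) = -31*(-15/4) = 465/4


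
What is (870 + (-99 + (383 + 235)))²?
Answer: 1929321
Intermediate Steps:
(870 + (-99 + (383 + 235)))² = (870 + (-99 + 618))² = (870 + 519)² = 1389² = 1929321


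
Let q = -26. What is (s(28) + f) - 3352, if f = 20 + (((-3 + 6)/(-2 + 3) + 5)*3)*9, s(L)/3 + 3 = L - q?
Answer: -2963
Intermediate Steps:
s(L) = 69 + 3*L (s(L) = -9 + 3*(L - 1*(-26)) = -9 + 3*(L + 26) = -9 + 3*(26 + L) = -9 + (78 + 3*L) = 69 + 3*L)
f = 236 (f = 20 + ((3/1 + 5)*3)*9 = 20 + ((3*1 + 5)*3)*9 = 20 + ((3 + 5)*3)*9 = 20 + (8*3)*9 = 20 + 24*9 = 20 + 216 = 236)
(s(28) + f) - 3352 = ((69 + 3*28) + 236) - 3352 = ((69 + 84) + 236) - 3352 = (153 + 236) - 3352 = 389 - 3352 = -2963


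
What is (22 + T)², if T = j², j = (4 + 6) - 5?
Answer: 2209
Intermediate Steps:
j = 5 (j = 10 - 5 = 5)
T = 25 (T = 5² = 25)
(22 + T)² = (22 + 25)² = 47² = 2209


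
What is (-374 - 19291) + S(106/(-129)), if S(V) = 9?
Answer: -19656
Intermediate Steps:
(-374 - 19291) + S(106/(-129)) = (-374 - 19291) + 9 = -19665 + 9 = -19656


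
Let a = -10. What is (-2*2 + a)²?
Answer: 196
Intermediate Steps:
(-2*2 + a)² = (-2*2 - 10)² = (-4 - 10)² = (-14)² = 196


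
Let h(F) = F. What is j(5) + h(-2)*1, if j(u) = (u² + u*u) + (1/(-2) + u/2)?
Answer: 50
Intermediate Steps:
j(u) = -½ + u/2 + 2*u² (j(u) = (u² + u²) + (1*(-½) + u*(½)) = 2*u² + (-½ + u/2) = -½ + u/2 + 2*u²)
j(5) + h(-2)*1 = (-½ + (½)*5 + 2*5²) - 2*1 = (-½ + 5/2 + 2*25) - 2 = (-½ + 5/2 + 50) - 2 = 52 - 2 = 50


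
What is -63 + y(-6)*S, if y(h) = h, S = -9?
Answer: -9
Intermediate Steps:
-63 + y(-6)*S = -63 - 6*(-9) = -63 + 54 = -9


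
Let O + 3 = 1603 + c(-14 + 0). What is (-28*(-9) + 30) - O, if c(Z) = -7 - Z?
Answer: -1325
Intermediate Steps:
O = 1607 (O = -3 + (1603 + (-7 - (-14 + 0))) = -3 + (1603 + (-7 - 1*(-14))) = -3 + (1603 + (-7 + 14)) = -3 + (1603 + 7) = -3 + 1610 = 1607)
(-28*(-9) + 30) - O = (-28*(-9) + 30) - 1*1607 = (252 + 30) - 1607 = 282 - 1607 = -1325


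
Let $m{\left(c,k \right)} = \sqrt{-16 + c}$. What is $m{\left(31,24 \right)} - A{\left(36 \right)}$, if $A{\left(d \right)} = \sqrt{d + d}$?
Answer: $\sqrt{15} - 6 \sqrt{2} \approx -4.6123$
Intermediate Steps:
$A{\left(d \right)} = \sqrt{2} \sqrt{d}$ ($A{\left(d \right)} = \sqrt{2 d} = \sqrt{2} \sqrt{d}$)
$m{\left(31,24 \right)} - A{\left(36 \right)} = \sqrt{-16 + 31} - \sqrt{2} \sqrt{36} = \sqrt{15} - \sqrt{2} \cdot 6 = \sqrt{15} - 6 \sqrt{2}$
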